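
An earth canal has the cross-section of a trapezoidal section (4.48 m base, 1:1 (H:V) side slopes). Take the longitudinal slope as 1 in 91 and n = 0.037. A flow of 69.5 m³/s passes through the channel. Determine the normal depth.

Manning's equation rearranged: A R^(2/3) = nQ / (1·√S) = 0.037 × 69.5 / (√0.01099) = 24.53.
Try y = 3.27 m: A R^(2/3) = 38.14 — high.
Try y = 2.18 m: A R^(2/3) = 17.86 — low.
Try y = 2.59 m: A R^(2/3) = 24.54 — matches.

y_n = 2.59 m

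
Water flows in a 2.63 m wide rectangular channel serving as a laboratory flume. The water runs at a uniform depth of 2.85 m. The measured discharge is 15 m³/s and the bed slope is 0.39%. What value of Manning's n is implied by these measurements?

n = 0.0291

Flow area A = b·y = 2.63 × 2.85 = 7.495 m². Wetted perimeter P = b + 2y = 2.63 + 2×2.85 = 8.33 m.
Hydraulic radius R = A/P = 7.495/8.33 = 0.8998 m.
Rearranging Manning's equation: n = (1/Q) A R^(2/3) S^(1/2) = (1/15) × 7.495 × 0.8998^(2/3) × √0.0039 = 0.0291.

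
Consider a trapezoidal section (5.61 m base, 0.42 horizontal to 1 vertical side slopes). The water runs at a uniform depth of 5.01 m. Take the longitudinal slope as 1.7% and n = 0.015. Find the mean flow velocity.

V = 15.3 m/s

With bottom width b = 5.61 m and side slope z = 0.42: A = (b + zy)y = (5.61 + 0.42×5.01)×5.01 = 38.65 m²; P = b + 2y√(1+z²) = 5.61 + 2×5.01×1.085 = 16.48 m.
Hydraulic radius R = A/P = 38.65/16.48 = 2.345 m.
From Manning's equation, V = (1/n) R^(2/3) S^(1/2) = (1/0.015) × 2.345^(2/3) × 0.017^(1/2) = 15.3 m/s.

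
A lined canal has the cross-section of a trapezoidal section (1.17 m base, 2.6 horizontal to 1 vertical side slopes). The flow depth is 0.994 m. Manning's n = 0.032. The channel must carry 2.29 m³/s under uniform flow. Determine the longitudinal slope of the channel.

S = 0.000843

With bottom width b = 1.17 m and side slope z = 2.6: A = (b + zy)y = (1.17 + 2.6×0.994)×0.994 = 3.732 m²; P = b + 2y√(1+z²) = 1.17 + 2×0.994×2.786 = 6.708 m.
Hydraulic radius R = A/P = 3.732/6.708 = 0.5563 m.
From Manning's equation, S = [nQ / (1 A R^(2/3))]² = [0.032 × 2.29 / (1 × 3.732 × 0.5563^(2/3))]² = 0.000843.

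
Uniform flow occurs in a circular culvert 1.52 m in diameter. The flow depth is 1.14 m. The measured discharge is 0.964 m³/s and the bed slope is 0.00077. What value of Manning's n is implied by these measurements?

For a circular section of diameter D = 1.52 m at depth y = 1.14 m, the central angle is θ = 2 arccos(1 − 2y/D) = 4.189 rad. Then A = (D²/8)(θ − sin θ) = 1.46 m² and P = Dθ/2 = 3.183 m.
Hydraulic radius R = A/P = 1.46/3.183 = 0.4586 m.
Rearranging Manning's equation: n = (1/Q) A R^(2/3) S^(1/2) = (1/0.964) × 1.46 × 0.4586^(2/3) × √0.00077 = 0.025.

n = 0.025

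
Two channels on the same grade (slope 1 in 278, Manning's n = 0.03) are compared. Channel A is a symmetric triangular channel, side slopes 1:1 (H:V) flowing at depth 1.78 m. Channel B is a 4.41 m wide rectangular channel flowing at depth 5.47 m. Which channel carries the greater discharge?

Channel A: For a triangular section with side slope z = 1: A = zy² = 1×1.78² = 3.168 m²; P = 2y√(1+z²) = 2×1.78×1.414 = 5.035 m. Hydraulic radius R = A/P = 3.168/5.035 = 0.6293 m. Q_A = (1/0.03)·3.168·0.6293^(2/3)·√0.003597 = 4.652 m³/s.
Channel B: Flow area A = b·y = 4.41 × 5.47 = 24.12 m². Wetted perimeter P = b + 2y = 4.41 + 2×5.47 = 15.35 m. Hydraulic radius R = A/P = 24.12/15.35 = 1.572 m. Q_B = (1/0.03)·24.12·1.572^(2/3)·√0.003597 = 65.19 m³/s.
Q_A = 4.652 m³/s vs Q_B = 65.19 m³/s, so channel B carries more.

channel B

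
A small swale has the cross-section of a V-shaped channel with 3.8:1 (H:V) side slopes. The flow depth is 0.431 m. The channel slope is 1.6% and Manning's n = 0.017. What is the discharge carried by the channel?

Q = 1.85 m³/s

For a triangular section with side slope z = 3.8: A = zy² = 3.8×0.431² = 0.7059 m²; P = 2y√(1+z²) = 2×0.431×3.929 = 3.387 m.
Hydraulic radius R = A/P = 0.7059/3.387 = 0.2084 m.
Manning's equation: Q = (1/n) A R^(2/3) S^(1/2) = (1/0.017) × 0.7059 × 0.2084^(2/3) × 0.016^(1/2) = 1.85 m³/s.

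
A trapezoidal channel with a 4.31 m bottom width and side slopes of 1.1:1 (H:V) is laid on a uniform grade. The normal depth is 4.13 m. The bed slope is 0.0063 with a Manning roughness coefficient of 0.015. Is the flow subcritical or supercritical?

supercritical

With bottom width b = 4.31 m and side slope z = 1.1: A = (b + zy)y = (4.31 + 1.1×4.13)×4.13 = 36.56 m²; P = b + 2y√(1+z²) = 4.31 + 2×4.13×1.487 = 16.59 m.
Hydraulic radius R = A/P = 36.56/16.59 = 2.204 m.
V = (1/n) R^(2/3) √S = (1/0.015) × 2.204^(2/3) × √0.0063 = 8.962 m/s. Hydraulic depth D_h = A/T = 36.56/13.4 = 2.729 m.
Froude number Fr = V/√(g·D_h) = 8.962/√(9.81×2.729) = 1.73, which is greater than 1, so the flow is supercritical.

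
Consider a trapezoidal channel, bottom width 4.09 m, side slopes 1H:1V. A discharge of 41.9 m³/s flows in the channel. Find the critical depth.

At critical depth, Q² T / (g A³) = 1, i.e. A³/T = Q²/g = 41.9²/9.81 = 179.
Trying y = 2.07 m: A³/T = 251.9 — high.
Trying y = 1.53 m: A³/T = 88.92 — low.
Trying y = 1.88 m: A³/T = 180.1 — ≈ 179.

y_c = 1.88 m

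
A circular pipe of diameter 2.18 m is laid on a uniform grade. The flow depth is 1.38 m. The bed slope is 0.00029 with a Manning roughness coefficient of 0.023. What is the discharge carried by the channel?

Q = 1.34 m³/s

For a circular section of diameter D = 2.18 m at depth y = 1.38 m, the central angle is θ = 2 arccos(1 − 2y/D) = 3.68 rad. Then A = (D²/8)(θ − sin θ) = 2.491 m² and P = Dθ/2 = 4.011 m.
Hydraulic radius R = A/P = 2.491/4.011 = 0.621 m.
Manning's equation: Q = (1/n) A R^(2/3) S^(1/2) = (1/0.023) × 2.491 × 0.621^(2/3) × 0.00029^(1/2) = 1.34 m³/s.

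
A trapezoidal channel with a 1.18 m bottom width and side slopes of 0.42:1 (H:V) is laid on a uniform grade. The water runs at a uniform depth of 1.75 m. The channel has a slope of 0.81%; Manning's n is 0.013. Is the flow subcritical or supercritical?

supercritical

With bottom width b = 1.18 m and side slope z = 0.42: A = (b + zy)y = (1.18 + 0.42×1.75)×1.75 = 3.351 m²; P = b + 2y√(1+z²) = 1.18 + 2×1.75×1.085 = 4.976 m.
Hydraulic radius R = A/P = 3.351/4.976 = 0.6735 m.
V = (1/n) R^(2/3) √S = (1/0.013) × 0.6735^(2/3) × √0.0081 = 5.319 m/s. Hydraulic depth D_h = A/T = 3.351/2.65 = 1.265 m.
Froude number Fr = V/√(g·D_h) = 5.319/√(9.81×1.265) = 1.51, which is greater than 1, so the flow is supercritical.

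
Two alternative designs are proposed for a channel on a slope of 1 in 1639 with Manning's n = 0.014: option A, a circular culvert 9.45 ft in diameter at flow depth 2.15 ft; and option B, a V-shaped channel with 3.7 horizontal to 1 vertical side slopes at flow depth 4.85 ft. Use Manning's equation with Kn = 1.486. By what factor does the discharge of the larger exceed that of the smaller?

10.9

Channel A: For a circular section of diameter D = 9.45 ft at depth y = 2.15 ft, the central angle is θ = 2 arccos(1 − 2y/D) = 1.989 rad. Then A = (D²/8)(θ − sin θ) = 12 ft² and P = Dθ/2 = 9.397 ft. Hydraulic radius R = A/P = 12/9.397 = 1.277 ft. Q_A = (1.486/0.014)·12·1.277^(2/3)·√0.0006101 = 37.03 ft³/s.
Channel B: For a triangular section with side slope z = 3.7: A = zy² = 3.7×4.85² = 87.03 ft²; P = 2y√(1+z²) = 2×4.85×3.833 = 37.18 ft. Hydraulic radius R = A/P = 87.03/37.18 = 2.341 ft. Q_B = (1.486/0.014)·87.03·2.341^(2/3)·√0.0006101 = 402.3 ft³/s.
The larger discharge is 402.3 ft³/s and the smaller is 37.03 ft³/s; the ratio is 10.9.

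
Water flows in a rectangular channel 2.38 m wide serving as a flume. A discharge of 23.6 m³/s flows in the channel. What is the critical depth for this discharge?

y_c = 2.16 m

For a rectangular channel, critical depth y_c = (q²/g)^(1/3) where q = Q/b = 23.6/2.38 = 9.916 m²/s.
So y_c = (9.916²/9.81)^(1/3) = 2.16 m.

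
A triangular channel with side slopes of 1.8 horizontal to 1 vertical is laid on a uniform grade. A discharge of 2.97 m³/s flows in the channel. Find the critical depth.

At critical depth, Q² T / (g A³) = 1, i.e. A³/T = Q²/g = 2.97²/9.81 = 0.8992.
At y = 1.02 m: A³/T = 1.789 — over.
At y = 0.889 m: A³/T = 0.8995 — matches.

y_c = 0.889 m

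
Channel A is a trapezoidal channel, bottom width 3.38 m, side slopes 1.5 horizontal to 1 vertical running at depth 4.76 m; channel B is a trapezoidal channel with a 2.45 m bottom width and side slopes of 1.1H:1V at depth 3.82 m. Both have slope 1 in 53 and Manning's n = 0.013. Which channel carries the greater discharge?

Channel A: With bottom width b = 3.38 m and side slope z = 1.5: A = (b + zy)y = (3.38 + 1.5×4.76)×4.76 = 50.08 m²; P = b + 2y√(1+z²) = 3.38 + 2×4.76×1.803 = 20.54 m. Hydraulic radius R = A/P = 50.08/20.54 = 2.438 m. Q_A = (1/0.013)·50.08·2.438^(2/3)·√0.01887 = 958.3 m³/s.
Channel B: With bottom width b = 2.45 m and side slope z = 1.1: A = (b + zy)y = (2.45 + 1.1×3.82)×3.82 = 25.41 m²; P = b + 2y√(1+z²) = 2.45 + 2×3.82×1.487 = 13.81 m. Hydraulic radius R = A/P = 25.41/13.81 = 1.84 m. Q_B = (1/0.013)·25.41·1.84^(2/3)·√0.01887 = 403.2 m³/s.
Q_A = 958.3 m³/s vs Q_B = 403.2 m³/s, so channel A carries more.

channel A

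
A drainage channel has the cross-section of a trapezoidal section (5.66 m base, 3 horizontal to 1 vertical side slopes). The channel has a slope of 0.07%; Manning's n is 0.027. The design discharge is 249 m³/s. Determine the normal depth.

Manning's equation rearranged: A R^(2/3) = nQ / (1·√S) = 0.027 × 249 / (√0.0007) = 254.1.
Trying y = 4.36 m: A R^(2/3) = 148.8 — low.
Trying y = 6.75 m: A R^(2/3) = 412.1 — high.
Trying y = 5.5 m: A R^(2/3) = 254.3 — ≈ 254.1.

y_n = 5.5 m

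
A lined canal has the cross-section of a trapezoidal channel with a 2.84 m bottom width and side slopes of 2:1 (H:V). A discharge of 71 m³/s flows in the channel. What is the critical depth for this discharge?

y_c = 2.42 m

At critical depth, Q² T / (g A³) = 1, i.e. A³/T = Q²/g = 71²/9.81 = 513.9.
Try y = 3.06 m: A³/T = 1367 — over.
Try y = 2.01 m: A³/T = 241 — short.
Try y = 2.42 m: A³/T = 512.8 — ≈ 513.9.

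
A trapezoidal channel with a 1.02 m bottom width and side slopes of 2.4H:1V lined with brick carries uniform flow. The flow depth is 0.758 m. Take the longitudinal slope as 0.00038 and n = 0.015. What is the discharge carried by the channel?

Q = 1.6 m³/s

With bottom width b = 1.02 m and side slope z = 2.4: A = (b + zy)y = (1.02 + 2.4×0.758)×0.758 = 2.152 m²; P = b + 2y√(1+z²) = 1.02 + 2×0.758×2.6 = 4.962 m.
Hydraulic radius R = A/P = 2.152/4.962 = 0.4338 m.
Manning's equation: Q = (1/n) A R^(2/3) S^(1/2) = (1/0.015) × 2.152 × 0.4338^(2/3) × 0.00038^(1/2) = 1.6 m³/s.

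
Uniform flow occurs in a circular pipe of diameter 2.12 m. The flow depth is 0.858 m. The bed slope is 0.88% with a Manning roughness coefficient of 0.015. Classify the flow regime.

For a circular section of diameter D = 2.12 m at depth y = 0.858 m, the central angle is θ = 2 arccos(1 − 2y/D) = 2.758 rad. Then A = (D²/8)(θ − sin θ) = 1.339 m² and P = Dθ/2 = 2.924 m.
Hydraulic radius R = A/P = 1.339/2.924 = 0.4581 m.
V = (1/n) R^(2/3) √S = (1/0.015) × 0.4581^(2/3) × √0.0088 = 3.716 m/s. Hydraulic depth D_h = A/T = 1.339/2.081 = 0.6435 m.
Froude number Fr = V/√(g·D_h) = 3.716/√(9.81×0.6435) = 1.48, which is greater than 1, so the flow is supercritical.

supercritical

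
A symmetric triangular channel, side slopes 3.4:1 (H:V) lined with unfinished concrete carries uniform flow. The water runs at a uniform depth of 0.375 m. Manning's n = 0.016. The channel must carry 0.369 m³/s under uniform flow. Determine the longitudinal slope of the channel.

For a triangular section with side slope z = 3.4: A = zy² = 3.4×0.375² = 0.4781 m²; P = 2y√(1+z²) = 2×0.375×3.544 = 2.658 m.
Hydraulic radius R = A/P = 0.4781/2.658 = 0.1799 m.
From Manning's equation, S = [nQ / (1 A R^(2/3))]² = [0.016 × 0.369 / (1 × 0.4781 × 0.1799^(2/3))]² = 0.0015.

S = 0.0015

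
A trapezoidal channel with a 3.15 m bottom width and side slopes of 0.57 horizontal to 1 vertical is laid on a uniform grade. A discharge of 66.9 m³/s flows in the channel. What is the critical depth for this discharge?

At critical depth, Q² T / (g A³) = 1, i.e. A³/T = Q²/g = 66.9²/9.81 = 456.2.
Try y = 3.37 m: A³/T = 713.8 — too large.
Try y = 2.97 m: A³/T = 455.3 — ≈ 456.2.

y_c = 2.97 m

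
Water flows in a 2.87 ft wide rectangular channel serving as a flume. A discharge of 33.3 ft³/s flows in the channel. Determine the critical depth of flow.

For a rectangular channel, critical depth y_c = (q²/g)^(1/3) where q = Q/b = 33.3/2.87 = 11.6 ft²/s.
So y_c = (11.6²/32.2)^(1/3) = 1.61 ft.

y_c = 1.61 ft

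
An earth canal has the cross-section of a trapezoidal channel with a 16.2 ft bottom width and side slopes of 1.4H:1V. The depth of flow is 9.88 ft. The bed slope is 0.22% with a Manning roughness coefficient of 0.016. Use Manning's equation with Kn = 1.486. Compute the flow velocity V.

With bottom width b = 16.2 ft and side slope z = 1.4: A = (b + zy)y = (16.2 + 1.4×9.88)×9.88 = 296.7 ft²; P = b + 2y√(1+z²) = 16.2 + 2×9.88×1.72 = 50.2 ft.
Hydraulic radius R = A/P = 296.7/50.2 = 5.911 ft.
From Manning's equation, V = (1.486/n) R^(2/3) S^(1/2) = (1.486/0.016) × 5.911^(2/3) × 0.0022^(1/2) = 14.2 ft/s.

V = 14.2 ft/s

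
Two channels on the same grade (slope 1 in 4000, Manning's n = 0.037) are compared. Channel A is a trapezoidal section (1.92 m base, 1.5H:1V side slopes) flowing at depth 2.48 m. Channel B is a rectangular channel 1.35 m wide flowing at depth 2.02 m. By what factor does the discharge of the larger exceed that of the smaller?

9.56

Channel A: With bottom width b = 1.92 m and side slope z = 1.5: A = (b + zy)y = (1.92 + 1.5×2.48)×2.48 = 13.99 m²; P = b + 2y√(1+z²) = 1.92 + 2×2.48×1.803 = 10.86 m. Hydraulic radius R = A/P = 13.99/10.86 = 1.288 m. Q_A = (1/0.037)·13.99·1.288^(2/3)·√0.00025 = 7.075 m³/s.
Channel B: Flow area A = b·y = 1.35 × 2.02 = 2.727 m². Wetted perimeter P = b + 2y = 1.35 + 2×2.02 = 5.39 m. Hydraulic radius R = A/P = 2.727/5.39 = 0.5059 m. Q_B = (1/0.037)·2.727·0.5059^(2/3)·√0.00025 = 0.7399 m³/s.
The larger discharge is 7.075 m³/s and the smaller is 0.7399 m³/s; the ratio is 9.56.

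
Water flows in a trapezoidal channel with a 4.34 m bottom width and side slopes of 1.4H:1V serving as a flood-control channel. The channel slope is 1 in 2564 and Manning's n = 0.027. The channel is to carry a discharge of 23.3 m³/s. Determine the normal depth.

Manning's equation rearranged: A R^(2/3) = nQ / (1·√S) = 0.027 × 23.3 / (√0.00039) = 31.86.
Try y = 1.93 m: A R^(2/3) = 15.67 — short.
Try y = 2.78 m: A R^(2/3) = 31.9 — matches.

y_n = 2.78 m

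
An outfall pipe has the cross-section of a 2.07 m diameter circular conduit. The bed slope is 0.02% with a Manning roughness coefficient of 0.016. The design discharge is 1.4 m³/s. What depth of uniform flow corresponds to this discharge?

y_n = 1.31 m

Manning's equation rearranged: A R^(2/3) = nQ / (1·√S) = 0.016 × 1.4 / (√0.0002) = 1.584.
At y = 1.47 m: A R^(2/3) = 1.85 — too large.
At y = 0.947 m: A R^(2/3) = 0.9302 — too small.
At y = 1.31 m: A R^(2/3) = 1.579 — close enough.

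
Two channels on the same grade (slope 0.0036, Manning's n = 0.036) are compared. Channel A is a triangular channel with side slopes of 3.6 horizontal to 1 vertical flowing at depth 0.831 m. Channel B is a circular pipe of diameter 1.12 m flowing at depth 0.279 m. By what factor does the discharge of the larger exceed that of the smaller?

23.5

Channel A: For a triangular section with side slope z = 3.6: A = zy² = 3.6×0.831² = 2.486 m²; P = 2y√(1+z²) = 2×0.831×3.736 = 6.21 m. Hydraulic radius R = A/P = 2.486/6.21 = 0.4003 m. Q_A = (1/0.036)·2.486·0.4003^(2/3)·√0.0036 = 2.251 m³/s.
Channel B: For a circular section of diameter D = 1.12 m at depth y = 0.279 m, the central angle is θ = 2 arccos(1 − 2y/D) = 2.09 rad. Then A = (D²/8)(θ − sin θ) = 0.1916 m² and P = Dθ/2 = 1.171 m. Hydraulic radius R = A/P = 0.1916/1.171 = 0.1637 m. Q_B = (1/0.036)·0.1916·0.1637^(2/3)·√0.0036 = 0.09559 m³/s.
The larger discharge is 2.251 m³/s and the smaller is 0.09559 m³/s; the ratio is 23.5.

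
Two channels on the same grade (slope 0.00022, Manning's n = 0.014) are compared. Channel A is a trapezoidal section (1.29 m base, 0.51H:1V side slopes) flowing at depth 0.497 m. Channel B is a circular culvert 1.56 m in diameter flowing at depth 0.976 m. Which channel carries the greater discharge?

Channel A: With bottom width b = 1.29 m and side slope z = 0.51: A = (b + zy)y = (1.29 + 0.51×0.497)×0.497 = 0.7671 m²; P = b + 2y√(1+z²) = 1.29 + 2×0.497×1.123 = 2.406 m. Hydraulic radius R = A/P = 0.7671/2.406 = 0.3189 m. Q_A = (1/0.014)·0.7671·0.3189^(2/3)·√0.00022 = 0.3793 m³/s.
Channel B: For a circular section of diameter D = 1.56 m at depth y = 0.976 m, the central angle is θ = 2 arccos(1 − 2y/D) = 3.65 rad. Then A = (D²/8)(θ − sin θ) = 1.258 m² and P = Dθ/2 = 2.847 m. Hydraulic radius R = A/P = 1.258/2.847 = 0.442 m. Q_B = (1/0.014)·1.258·0.442^(2/3)·√0.00022 = 0.7734 m³/s.
Q_A = 0.3793 m³/s vs Q_B = 0.7734 m³/s, so channel B carries more.

channel B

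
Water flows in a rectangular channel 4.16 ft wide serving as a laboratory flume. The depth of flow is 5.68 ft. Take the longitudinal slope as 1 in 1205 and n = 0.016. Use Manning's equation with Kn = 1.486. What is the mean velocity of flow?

Flow area A = b·y = 4.16 × 5.68 = 23.63 ft². Wetted perimeter P = b + 2y = 4.16 + 2×5.68 = 15.52 ft.
Hydraulic radius R = A/P = 23.63/15.52 = 1.522 ft.
From Manning's equation, V = (1.486/n) R^(2/3) S^(1/2) = (1.486/0.016) × 1.522^(2/3) × 0.0008299^(1/2) = 3.54 ft/s.

V = 3.54 ft/s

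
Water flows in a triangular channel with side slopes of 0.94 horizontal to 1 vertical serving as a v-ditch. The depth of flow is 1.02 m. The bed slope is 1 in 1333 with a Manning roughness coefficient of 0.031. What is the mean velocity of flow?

For a triangular section with side slope z = 0.94: A = zy² = 0.94×1.02² = 0.978 m²; P = 2y√(1+z²) = 2×1.02×1.372 = 2.8 m.
Hydraulic radius R = A/P = 0.978/2.8 = 0.3493 m.
From Manning's equation, V = (1/n) R^(2/3) S^(1/2) = (1/0.031) × 0.3493^(2/3) × 0.0007502^(1/2) = 0.438 m/s.

V = 0.438 m/s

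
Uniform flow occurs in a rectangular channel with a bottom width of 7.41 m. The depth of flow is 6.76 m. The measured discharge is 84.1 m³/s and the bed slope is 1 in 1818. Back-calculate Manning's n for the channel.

n = 0.025

Flow area A = b·y = 7.41 × 6.76 = 50.09 m². Wetted perimeter P = b + 2y = 7.41 + 2×6.76 = 20.93 m.
Hydraulic radius R = A/P = 50.09/20.93 = 2.393 m.
Rearranging Manning's equation: n = (1/Q) A R^(2/3) S^(1/2) = (1/84.1) × 50.09 × 2.393^(2/3) × √0.0005501 = 0.025.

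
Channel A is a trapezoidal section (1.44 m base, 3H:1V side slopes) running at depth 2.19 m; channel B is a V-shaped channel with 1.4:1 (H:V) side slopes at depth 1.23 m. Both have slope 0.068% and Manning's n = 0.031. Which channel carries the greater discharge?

Channel A: With bottom width b = 1.44 m and side slope z = 3: A = (b + zy)y = (1.44 + 3×2.19)×2.19 = 17.54 m²; P = b + 2y√(1+z²) = 1.44 + 2×2.19×3.162 = 15.29 m. Hydraulic radius R = A/P = 17.54/15.29 = 1.147 m. Q_A = (1/0.031)·17.54·1.147^(2/3)·√0.00068 = 16.17 m³/s.
Channel B: For a triangular section with side slope z = 1.4: A = zy² = 1.4×1.23² = 2.118 m²; P = 2y√(1+z²) = 2×1.23×1.72 = 4.232 m. Hydraulic radius R = A/P = 2.118/4.232 = 0.5004 m. Q_B = (1/0.031)·2.118·0.5004^(2/3)·√0.00068 = 1.123 m³/s.
Q_A = 16.17 m³/s vs Q_B = 1.123 m³/s, so channel A carries more.

channel A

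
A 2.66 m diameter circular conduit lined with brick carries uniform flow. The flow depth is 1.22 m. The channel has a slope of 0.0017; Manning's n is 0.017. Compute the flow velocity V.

For a circular section of diameter D = 2.66 m at depth y = 1.22 m, the central angle is θ = 2 arccos(1 − 2y/D) = 2.976 rad. Then A = (D²/8)(θ − sin θ) = 2.486 m² and P = Dθ/2 = 3.958 m.
Hydraulic radius R = A/P = 2.486/3.958 = 0.6282 m.
From Manning's equation, V = (1/n) R^(2/3) S^(1/2) = (1/0.017) × 0.6282^(2/3) × 0.0017^(1/2) = 1.78 m/s.

V = 1.78 m/s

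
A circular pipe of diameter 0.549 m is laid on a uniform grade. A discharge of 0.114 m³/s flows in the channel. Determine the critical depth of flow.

y_c = 0.221 m

At critical depth, Q² T / (g A³) = 1, i.e. A³/T = Q²/g = 0.114²/9.81 = 0.001325.
Trying y = 0.279 m: A³/T = 0.003214 — over.
Trying y = 0.161 m: A³/T = 0.0003878 — short.
Trying y = 0.221 m: A³/T = 0.001317 — ≈ 0.001325.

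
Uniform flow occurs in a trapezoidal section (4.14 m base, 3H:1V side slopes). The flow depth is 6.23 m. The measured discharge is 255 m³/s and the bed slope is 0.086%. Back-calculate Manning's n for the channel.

With bottom width b = 4.14 m and side slope z = 3: A = (b + zy)y = (4.14 + 3×6.23)×6.23 = 142.2 m²; P = b + 2y√(1+z²) = 4.14 + 2×6.23×3.162 = 43.54 m.
Hydraulic radius R = A/P = 142.2/43.54 = 3.267 m.
Rearranging Manning's equation: n = (1/Q) A R^(2/3) S^(1/2) = (1/255) × 142.2 × 3.267^(2/3) × √0.00086 = 0.036.

n = 0.036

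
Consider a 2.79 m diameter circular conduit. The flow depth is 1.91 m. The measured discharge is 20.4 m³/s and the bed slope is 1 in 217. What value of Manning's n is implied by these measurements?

For a circular section of diameter D = 2.79 m at depth y = 1.91 m, the central angle is θ = 2 arccos(1 − 2y/D) = 3.898 rad. Then A = (D²/8)(θ − sin θ) = 4.46 m² and P = Dθ/2 = 5.437 m.
Hydraulic radius R = A/P = 4.46/5.437 = 0.8203 m.
Rearranging Manning's equation: n = (1/Q) A R^(2/3) S^(1/2) = (1/20.4) × 4.46 × 0.8203^(2/3) × √0.004608 = 0.013.

n = 0.013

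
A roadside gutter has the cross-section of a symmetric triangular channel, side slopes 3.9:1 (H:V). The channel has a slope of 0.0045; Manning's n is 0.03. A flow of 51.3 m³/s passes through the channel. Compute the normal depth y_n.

Manning's equation rearranged: A R^(2/3) = nQ / (1·√S) = 0.03 × 51.3 / (√0.0045) = 22.94.
Trying y = 1.59 m: A R^(2/3) = 8.284 — short.
Trying y = 2.59 m: A R^(2/3) = 30.43 — over.
Trying y = 2.33 m: A R^(2/3) = 22.95 — matches.

y_n = 2.33 m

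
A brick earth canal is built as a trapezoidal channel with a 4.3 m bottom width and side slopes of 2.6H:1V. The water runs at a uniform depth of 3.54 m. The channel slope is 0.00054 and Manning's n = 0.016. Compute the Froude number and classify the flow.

With bottom width b = 4.3 m and side slope z = 2.6: A = (b + zy)y = (4.3 + 2.6×3.54)×3.54 = 47.8 m²; P = b + 2y√(1+z²) = 4.3 + 2×3.54×2.786 = 24.02 m.
Hydraulic radius R = A/P = 47.8/24.02 = 1.99 m.
V = (1/n) R^(2/3) √S = (1/0.016) × 1.99^(2/3) × √0.00054 = 2.298 m/s. Hydraulic depth D_h = A/T = 47.8/22.71 = 2.105 m.
Froude number Fr = V/√(g·D_h) = 2.298/√(9.81×2.105) = 0.506, which is less than 1, so the flow is subcritical.

subcritical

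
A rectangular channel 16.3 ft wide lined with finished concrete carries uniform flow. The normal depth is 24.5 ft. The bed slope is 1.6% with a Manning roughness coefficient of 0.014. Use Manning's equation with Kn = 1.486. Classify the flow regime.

Flow area A = b·y = 16.3 × 24.5 = 399.4 ft². Wetted perimeter P = b + 2y = 16.3 + 2×24.5 = 65.3 ft.
Hydraulic radius R = A/P = 399.4/65.3 = 6.116 ft.
V = (1.486/n) R^(2/3) √S = (1.486/0.014) × 6.116^(2/3) × √0.016 = 44.9 ft/s. Hydraulic depth D_h = A/T = 399.4/16.3 = 24.5 ft.
Froude number Fr = V/√(g·D_h) = 44.9/√(32.2×24.5) = 1.6, which is greater than 1, so the flow is supercritical.

supercritical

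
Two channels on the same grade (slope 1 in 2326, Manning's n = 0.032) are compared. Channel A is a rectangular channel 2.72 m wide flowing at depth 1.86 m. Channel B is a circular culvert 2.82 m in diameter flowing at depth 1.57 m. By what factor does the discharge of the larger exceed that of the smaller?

Channel A: Flow area A = b·y = 2.72 × 1.86 = 5.059 m². Wetted perimeter P = b + 2y = 2.72 + 2×1.86 = 6.44 m. Hydraulic radius R = A/P = 5.059/6.44 = 0.7856 m. Q_A = (1/0.032)·5.059·0.7856^(2/3)·√0.0004299 = 2.791 m³/s.
Channel B: For a circular section of diameter D = 2.82 m at depth y = 1.57 m, the central angle is θ = 2 arccos(1 − 2y/D) = 3.369 rad. Then A = (D²/8)(θ − sin θ) = 3.573 m² and P = Dθ/2 = 4.75 m. Hydraulic radius R = A/P = 3.573/4.75 = 0.7522 m. Q_B = (1/0.032)·3.573·0.7522^(2/3)·√0.0004299 = 1.915 m³/s.
The larger discharge is 2.791 m³/s and the smaller is 1.915 m³/s; the ratio is 1.46.

1.46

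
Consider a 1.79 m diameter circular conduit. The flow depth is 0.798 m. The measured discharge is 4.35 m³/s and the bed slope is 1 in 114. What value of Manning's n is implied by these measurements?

For a circular section of diameter D = 1.79 m at depth y = 0.798 m, the central angle is θ = 2 arccos(1 − 2y/D) = 2.924 rad. Then A = (D²/8)(θ − sin θ) = 1.085 m² and P = Dθ/2 = 2.617 m.
Hydraulic radius R = A/P = 1.085/2.617 = 0.4145 m.
Rearranging Manning's equation: n = (1/Q) A R^(2/3) S^(1/2) = (1/4.35) × 1.085 × 0.4145^(2/3) × √0.008772 = 0.013.

n = 0.013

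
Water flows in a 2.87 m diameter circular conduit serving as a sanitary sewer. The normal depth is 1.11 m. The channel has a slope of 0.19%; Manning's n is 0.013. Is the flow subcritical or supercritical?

subcritical

For a circular section of diameter D = 2.87 m at depth y = 1.11 m, the central angle is θ = 2 arccos(1 − 2y/D) = 2.685 rad. Then A = (D²/8)(θ − sin θ) = 2.31 m² and P = Dθ/2 = 3.852 m.
Hydraulic radius R = A/P = 2.31/3.852 = 0.5996 m.
V = (1/n) R^(2/3) √S = (1/0.013) × 0.5996^(2/3) × √0.0019 = 2.384 m/s. Hydraulic depth D_h = A/T = 2.31/2.795 = 0.8263 m.
Froude number Fr = V/√(g·D_h) = 2.384/√(9.81×0.8263) = 0.837, which is less than 1, so the flow is subcritical.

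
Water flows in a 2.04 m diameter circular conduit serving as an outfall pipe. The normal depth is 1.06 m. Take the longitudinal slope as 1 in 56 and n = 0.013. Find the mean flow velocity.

For a circular section of diameter D = 2.04 m at depth y = 1.06 m, the central angle is θ = 2 arccos(1 − 2y/D) = 3.22 rad. Then A = (D²/8)(θ − sin θ) = 1.716 m² and P = Dθ/2 = 3.284 m.
Hydraulic radius R = A/P = 1.716/3.284 = 0.5224 m.
From Manning's equation, V = (1/n) R^(2/3) S^(1/2) = (1/0.013) × 0.5224^(2/3) × 0.01786^(1/2) = 6.67 m/s.

V = 6.67 m/s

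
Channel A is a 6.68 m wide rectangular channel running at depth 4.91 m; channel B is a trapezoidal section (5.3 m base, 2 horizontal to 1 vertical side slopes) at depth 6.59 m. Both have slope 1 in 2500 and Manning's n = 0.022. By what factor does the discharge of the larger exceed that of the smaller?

Channel A: Flow area A = b·y = 6.68 × 4.91 = 32.8 m². Wetted perimeter P = b + 2y = 6.68 + 2×4.91 = 16.5 m. Hydraulic radius R = A/P = 32.8/16.5 = 1.988 m. Q_A = (1/0.022)·32.8·1.988^(2/3)·√0.0004 = 47.14 m³/s.
Channel B: With bottom width b = 5.3 m and side slope z = 2: A = (b + zy)y = (5.3 + 2×6.59)×6.59 = 121.8 m²; P = b + 2y√(1+z²) = 5.3 + 2×6.59×2.236 = 34.77 m. Hydraulic radius R = A/P = 121.8/34.77 = 3.502 m. Q_B = (1/0.022)·121.8·3.502^(2/3)·√0.0004 = 255.3 m³/s.
The larger discharge is 255.3 m³/s and the smaller is 47.14 m³/s; the ratio is 5.42.

5.42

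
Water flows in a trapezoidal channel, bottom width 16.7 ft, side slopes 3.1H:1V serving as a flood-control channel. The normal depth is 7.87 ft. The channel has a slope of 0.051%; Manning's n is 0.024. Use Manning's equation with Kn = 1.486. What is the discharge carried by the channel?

With bottom width b = 16.7 ft and side slope z = 3.1: A = (b + zy)y = (16.7 + 3.1×7.87)×7.87 = 323.4 ft²; P = b + 2y√(1+z²) = 16.7 + 2×7.87×3.257 = 67.97 ft.
Hydraulic radius R = A/P = 323.4/67.97 = 4.758 ft.
Manning's equation: Q = (1.486/n) A R^(2/3) S^(1/2) = (1.486/0.024) × 323.4 × 4.758^(2/3) × 0.00051^(1/2) = 1280 ft³/s.

Q = 1280 ft³/s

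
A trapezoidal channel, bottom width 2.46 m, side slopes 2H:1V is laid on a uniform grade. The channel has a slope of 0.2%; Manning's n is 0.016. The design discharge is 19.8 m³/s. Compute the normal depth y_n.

y_n = 1.45 m

Manning's equation rearranged: A R^(2/3) = nQ / (1·√S) = 0.016 × 19.8 / (√0.002) = 7.084.
Try y = 1.68 m: A R^(2/3) = 9.649 — high.
Try y = 1.12 m: A R^(2/3) = 4.169 — low.
Try y = 1.45 m: A R^(2/3) = 7.077 — close enough.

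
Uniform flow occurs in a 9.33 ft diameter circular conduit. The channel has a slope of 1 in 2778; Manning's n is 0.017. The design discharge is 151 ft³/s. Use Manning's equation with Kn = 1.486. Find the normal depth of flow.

Manning's equation rearranged: A R^(2/3) = nQ / (1.486·√S) = 0.017 × 151 / (1.486 × √0.00036) = 91.05.
At y = 7.24 ft: A R^(2/3) = 113.9 — over.
At y = 4.56 ft: A R^(2/3) = 57.83 — short.
At y = 6.07 ft: A R^(2/3) = 91.07 — close enough.

y_n = 6.07 ft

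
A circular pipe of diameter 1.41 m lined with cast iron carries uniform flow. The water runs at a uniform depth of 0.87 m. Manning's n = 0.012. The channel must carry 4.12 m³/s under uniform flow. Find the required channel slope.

S = 0.0082

For a circular section of diameter D = 1.41 m at depth y = 0.87 m, the central angle is θ = 2 arccos(1 − 2y/D) = 3.614 rad. Then A = (D²/8)(θ − sin θ) = 1.011 m² and P = Dθ/2 = 2.548 m.
Hydraulic radius R = A/P = 1.011/2.548 = 0.3969 m.
From Manning's equation, S = [nQ / (1 A R^(2/3))]² = [0.012 × 4.12 / (1 × 1.011 × 0.3969^(2/3))]² = 0.0082.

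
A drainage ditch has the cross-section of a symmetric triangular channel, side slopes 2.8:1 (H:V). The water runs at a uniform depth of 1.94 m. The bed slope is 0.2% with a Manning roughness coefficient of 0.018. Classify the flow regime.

For a triangular section with side slope z = 2.8: A = zy² = 2.8×1.94² = 10.54 m²; P = 2y√(1+z²) = 2×1.94×2.973 = 11.54 m.
Hydraulic radius R = A/P = 10.54/11.54 = 0.9135 m.
V = (1/n) R^(2/3) √S = (1/0.018) × 0.9135^(2/3) × √0.002 = 2.339 m/s. Hydraulic depth D_h = A/T = 10.54/10.86 = 0.97 m.
Froude number Fr = V/√(g·D_h) = 2.339/√(9.81×0.97) = 0.758, which is less than 1, so the flow is subcritical.

subcritical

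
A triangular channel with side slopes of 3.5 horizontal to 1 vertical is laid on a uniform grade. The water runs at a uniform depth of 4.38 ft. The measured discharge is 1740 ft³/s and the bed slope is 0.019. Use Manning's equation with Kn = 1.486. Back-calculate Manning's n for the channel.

n = 0.013

For a triangular section with side slope z = 3.5: A = zy² = 3.5×4.38² = 67.15 ft²; P = 2y√(1+z²) = 2×4.38×3.64 = 31.89 ft.
Hydraulic radius R = A/P = 67.15/31.89 = 2.106 ft.
Rearranging Manning's equation: n = (1.486/Q) A R^(2/3) S^(1/2) = (1.486/1740) × 67.15 × 2.106^(2/3) × √0.019 = 0.013.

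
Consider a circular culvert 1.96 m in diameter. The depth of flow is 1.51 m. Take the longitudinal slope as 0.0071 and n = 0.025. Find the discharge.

For a circular section of diameter D = 1.96 m at depth y = 1.51 m, the central angle is θ = 2 arccos(1 − 2y/D) = 4.284 rad. Then A = (D²/8)(θ − sin θ) = 2.494 m² and P = Dθ/2 = 4.199 m.
Hydraulic radius R = A/P = 2.494/4.199 = 0.5941 m.
Manning's equation: Q = (1/n) A R^(2/3) S^(1/2) = (1/0.025) × 2.494 × 0.5941^(2/3) × 0.0071^(1/2) = 5.94 m³/s.

Q = 5.94 m³/s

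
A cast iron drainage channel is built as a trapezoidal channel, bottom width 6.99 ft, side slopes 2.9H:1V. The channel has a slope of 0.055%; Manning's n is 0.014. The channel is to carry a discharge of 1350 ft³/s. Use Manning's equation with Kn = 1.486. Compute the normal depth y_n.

Manning's equation rearranged: A R^(2/3) = nQ / (1.486·√S) = 0.014 × 1350 / (1.486 × √0.00055) = 542.3.
At y = 6.6 ft: A R^(2/3) = 407.5 — short.
At y = 7.46 ft: A R^(2/3) = 542.3 — close enough.

y_n = 7.46 ft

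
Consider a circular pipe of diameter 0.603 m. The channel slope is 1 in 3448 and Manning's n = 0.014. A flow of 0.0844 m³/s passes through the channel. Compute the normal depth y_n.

Manning's equation rearranged: A R^(2/3) = nQ / (1·√S) = 0.014 × 0.0844 / (√0.00029) = 0.06938.
At y = 0.364 m: A R^(2/3) = 0.05485 — too small.
At y = 0.48 m: A R^(2/3) = 0.07868 — too large.
At y = 0.43 m: A R^(2/3) = 0.06936 — ≈ 0.06938.

y_n = 0.43 m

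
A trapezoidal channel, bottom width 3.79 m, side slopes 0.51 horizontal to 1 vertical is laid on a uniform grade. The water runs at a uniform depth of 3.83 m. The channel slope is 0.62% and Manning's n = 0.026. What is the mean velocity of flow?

V = 4.44 m/s

With bottom width b = 3.79 m and side slope z = 0.51: A = (b + zy)y = (3.79 + 0.51×3.83)×3.83 = 22 m²; P = b + 2y√(1+z²) = 3.79 + 2×3.83×1.123 = 12.39 m.
Hydraulic radius R = A/P = 22/12.39 = 1.776 m.
From Manning's equation, V = (1/n) R^(2/3) S^(1/2) = (1/0.026) × 1.776^(2/3) × 0.0062^(1/2) = 4.44 m/s.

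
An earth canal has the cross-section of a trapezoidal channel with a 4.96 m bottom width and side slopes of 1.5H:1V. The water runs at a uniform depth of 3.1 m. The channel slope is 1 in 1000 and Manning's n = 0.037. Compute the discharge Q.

With bottom width b = 4.96 m and side slope z = 1.5: A = (b + zy)y = (4.96 + 1.5×3.1)×3.1 = 29.79 m²; P = b + 2y√(1+z²) = 4.96 + 2×3.1×1.803 = 16.14 m.
Hydraulic radius R = A/P = 29.79/16.14 = 1.846 m.
Manning's equation: Q = (1/n) A R^(2/3) S^(1/2) = (1/0.037) × 29.79 × 1.846^(2/3) × 0.001^(1/2) = 38.3 m³/s.

Q = 38.3 m³/s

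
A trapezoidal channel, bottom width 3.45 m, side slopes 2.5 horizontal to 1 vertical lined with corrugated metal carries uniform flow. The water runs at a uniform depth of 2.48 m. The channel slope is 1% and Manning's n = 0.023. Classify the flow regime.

With bottom width b = 3.45 m and side slope z = 2.5: A = (b + zy)y = (3.45 + 2.5×2.48)×2.48 = 23.93 m²; P = b + 2y√(1+z²) = 3.45 + 2×2.48×2.693 = 16.81 m.
Hydraulic radius R = A/P = 23.93/16.81 = 1.424 m.
V = (1/n) R^(2/3) √S = (1/0.023) × 1.424^(2/3) × √0.01 = 5.503 m/s. Hydraulic depth D_h = A/T = 23.93/15.85 = 1.51 m.
Froude number Fr = V/√(g·D_h) = 5.503/√(9.81×1.51) = 1.43, which is greater than 1, so the flow is supercritical.

supercritical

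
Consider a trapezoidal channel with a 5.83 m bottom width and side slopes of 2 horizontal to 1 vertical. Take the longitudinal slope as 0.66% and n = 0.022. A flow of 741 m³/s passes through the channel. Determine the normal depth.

y_n = 5.58 m

Manning's equation rearranged: A R^(2/3) = nQ / (1·√S) = 0.022 × 741 / (√0.0066) = 200.7.
At y = 6.17 m: A R^(2/3) = 251.2 — high.
At y = 3.99 m: A R^(2/3) = 96.78 — low.
At y = 5.58 m: A R^(2/3) = 200.7 — matches.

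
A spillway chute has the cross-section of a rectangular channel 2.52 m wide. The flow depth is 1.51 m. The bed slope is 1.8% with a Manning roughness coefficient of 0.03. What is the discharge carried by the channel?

Q = 13.2 m³/s

Flow area A = b·y = 2.52 × 1.51 = 3.805 m². Wetted perimeter P = b + 2y = 2.52 + 2×1.51 = 5.54 m.
Hydraulic radius R = A/P = 3.805/5.54 = 0.6869 m.
Manning's equation: Q = (1/n) A R^(2/3) S^(1/2) = (1/0.03) × 3.805 × 0.6869^(2/3) × 0.018^(1/2) = 13.2 m³/s.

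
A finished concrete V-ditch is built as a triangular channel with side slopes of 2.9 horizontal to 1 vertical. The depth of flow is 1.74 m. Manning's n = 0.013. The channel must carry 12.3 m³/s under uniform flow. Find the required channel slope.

S = 0.00043

For a triangular section with side slope z = 2.9: A = zy² = 2.9×1.74² = 8.78 m²; P = 2y√(1+z²) = 2×1.74×3.068 = 10.68 m.
Hydraulic radius R = A/P = 8.78/10.68 = 0.8225 m.
From Manning's equation, S = [nQ / (1 A R^(2/3))]² = [0.013 × 12.3 / (1 × 8.78 × 0.8225^(2/3))]² = 0.00043.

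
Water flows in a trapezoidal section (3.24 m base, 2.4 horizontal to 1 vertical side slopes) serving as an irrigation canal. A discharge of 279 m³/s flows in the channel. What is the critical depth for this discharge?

At critical depth, Q² T / (g A³) = 1, i.e. A³/T = Q²/g = 279²/9.81 = 7935.
At y = 3.07 m: A³/T = 1921 — low.
At y = 5.08 m: A³/T = 17440 — high.
At y = 4.26 m: A³/T = 7966 — ≈ 7935.

y_c = 4.26 m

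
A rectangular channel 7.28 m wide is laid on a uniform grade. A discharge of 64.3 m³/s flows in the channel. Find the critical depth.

y_c = 2 m

For a rectangular channel, critical depth y_c = (q²/g)^(1/3) where q = Q/b = 64.3/7.28 = 8.832 m²/s.
So y_c = (8.832²/9.81)^(1/3) = 2 m.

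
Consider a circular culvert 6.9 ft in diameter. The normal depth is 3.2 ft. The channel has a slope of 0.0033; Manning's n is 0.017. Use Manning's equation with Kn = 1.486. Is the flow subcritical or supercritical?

subcritical

For a circular section of diameter D = 6.9 ft at depth y = 3.2 ft, the central angle is θ = 2 arccos(1 − 2y/D) = 2.997 rad. Then A = (D²/8)(θ − sin θ) = 16.97 ft² and P = Dθ/2 = 10.34 ft.
Hydraulic radius R = A/P = 16.97/10.34 = 1.642 ft.
V = (1.486/n) R^(2/3) √S = (1.486/0.017) × 1.642^(2/3) × √0.0033 = 6.988 ft/s. Hydraulic depth D_h = A/T = 16.97/6.882 = 2.466 ft.
Froude number Fr = V/√(g·D_h) = 6.988/√(32.2×2.466) = 0.784, which is less than 1, so the flow is subcritical.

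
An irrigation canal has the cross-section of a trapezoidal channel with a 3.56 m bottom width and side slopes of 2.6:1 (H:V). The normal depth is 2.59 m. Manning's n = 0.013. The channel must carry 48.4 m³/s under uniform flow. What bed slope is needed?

S = 0.00033

With bottom width b = 3.56 m and side slope z = 2.6: A = (b + zy)y = (3.56 + 2.6×2.59)×2.59 = 26.66 m²; P = b + 2y√(1+z²) = 3.56 + 2×2.59×2.786 = 17.99 m.
Hydraulic radius R = A/P = 26.66/17.99 = 1.482 m.
From Manning's equation, S = [nQ / (1 A R^(2/3))]² = [0.013 × 48.4 / (1 × 26.66 × 1.482^(2/3))]² = 0.00033.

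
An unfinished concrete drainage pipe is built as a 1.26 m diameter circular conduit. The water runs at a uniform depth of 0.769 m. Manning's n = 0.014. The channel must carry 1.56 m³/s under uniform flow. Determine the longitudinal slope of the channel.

For a circular section of diameter D = 1.26 m at depth y = 0.769 m, the central angle is θ = 2 arccos(1 − 2y/D) = 3.587 rad. Then A = (D²/8)(θ − sin θ) = 0.7972 m² and P = Dθ/2 = 2.26 m.
Hydraulic radius R = A/P = 0.7972/2.26 = 0.3528 m.
From Manning's equation, S = [nQ / (1 A R^(2/3))]² = [0.014 × 1.56 / (1 × 0.7972 × 0.3528^(2/3))]² = 0.00301.

S = 0.00301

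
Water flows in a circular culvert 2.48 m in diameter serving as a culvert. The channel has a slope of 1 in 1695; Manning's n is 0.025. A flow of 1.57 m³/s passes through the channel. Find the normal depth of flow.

y_n = 1.18 m

Manning's equation rearranged: A R^(2/3) = nQ / (1·√S) = 0.025 × 1.57 / (√0.00059) = 1.616.
At y = 1.41 m: A R^(2/3) = 2.17 — high.
At y = 1.05 m: A R^(2/3) = 1.312 — low.
At y = 1.18 m: A R^(2/3) = 1.613 — ≈ 1.616.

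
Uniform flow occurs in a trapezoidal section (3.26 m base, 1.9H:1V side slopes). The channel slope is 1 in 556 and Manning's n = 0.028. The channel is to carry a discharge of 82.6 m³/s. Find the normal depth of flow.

Manning's equation rearranged: A R^(2/3) = nQ / (1·√S) = 0.028 × 82.6 / (√0.001799) = 54.54.
Trying y = 4.15 m: A R^(2/3) = 78.09 — high.
Trying y = 3.18 m: A R^(2/3) = 42.94 — low.
Trying y = 3.54 m: A R^(2/3) = 54.51 — matches.

y_n = 3.54 m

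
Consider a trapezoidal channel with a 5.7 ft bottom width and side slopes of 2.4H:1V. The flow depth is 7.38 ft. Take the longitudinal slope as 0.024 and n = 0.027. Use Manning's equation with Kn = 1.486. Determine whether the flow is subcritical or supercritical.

With bottom width b = 5.7 ft and side slope z = 2.4: A = (b + zy)y = (5.7 + 2.4×7.38)×7.38 = 172.8 ft²; P = b + 2y√(1+z²) = 5.7 + 2×7.38×2.6 = 44.08 ft.
Hydraulic radius R = A/P = 172.8/44.08 = 3.92 ft.
V = (1.486/n) R^(2/3) √S = (1.486/0.027) × 3.92^(2/3) × √0.024 = 21.2 ft/s. Hydraulic depth D_h = A/T = 172.8/41.12 = 4.201 ft.
Froude number Fr = V/√(g·D_h) = 21.2/√(32.2×4.201) = 1.82, which is greater than 1, so the flow is supercritical.

supercritical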